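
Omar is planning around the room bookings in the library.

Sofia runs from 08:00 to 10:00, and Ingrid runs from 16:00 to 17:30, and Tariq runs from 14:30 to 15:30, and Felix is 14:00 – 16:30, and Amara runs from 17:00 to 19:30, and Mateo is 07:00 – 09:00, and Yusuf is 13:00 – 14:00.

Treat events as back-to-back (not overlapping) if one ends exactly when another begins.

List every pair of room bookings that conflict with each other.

Two intervals overlap when each starts before the other ends.
Sorted by start: Mateo, Sofia, Yusuf, Felix, Tariq, Ingrid, Amara.
Sofia starts before Mateo ends → Mateo and Sofia overlap.
Yusuf starts after Mateo ends, so Mateo has no further overlaps.
Yusuf starts after Sofia ends, so Sofia has no further overlaps.
Felix starts exactly when Yusuf ends (back-to-back, no overlap), so Yusuf has no further overlaps.
Tariq starts before Felix ends → Felix and Tariq overlap.
Ingrid starts before Felix ends → Felix and Ingrid overlap.
Amara starts after Felix ends.
Ingrid starts after Tariq ends, so Tariq has no further overlaps.
Amara starts before Ingrid ends → Ingrid and Amara overlap.

Amara & Ingrid, Felix & Ingrid, Felix & Tariq, Mateo & Sofia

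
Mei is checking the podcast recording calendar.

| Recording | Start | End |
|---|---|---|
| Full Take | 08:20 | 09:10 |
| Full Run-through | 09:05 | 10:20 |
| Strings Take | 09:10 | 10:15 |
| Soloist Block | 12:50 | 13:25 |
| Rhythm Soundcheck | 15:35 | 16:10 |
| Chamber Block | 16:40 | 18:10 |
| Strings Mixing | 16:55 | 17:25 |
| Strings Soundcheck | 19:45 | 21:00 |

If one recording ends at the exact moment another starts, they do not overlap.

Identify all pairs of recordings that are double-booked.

Check each pair: they overlap iff neither finishes before the other starts.
Sorted by start: Full Take, Full Run-through, Strings Take, Soloist Block, Rhythm Soundcheck, Chamber Block, Strings Mixing, Strings Soundcheck.
Full Run-through starts before Full Take ends → Full Take and Full Run-through overlap.
Strings Take starts exactly when Full Take ends (back-to-back, no overlap), so nothing later overlaps Full Take either.
Strings Take starts before Full Run-through ends → Full Run-through and Strings Take overlap.
Soloist Block starts after Full Run-through ends, so nothing later overlaps Full Run-through either.
Soloist Block starts after Strings Take ends, so nothing later overlaps Strings Take either.
Rhythm Soundcheck starts after Soloist Block ends, so nothing later overlaps Soloist Block either.
Chamber Block starts after Rhythm Soundcheck ends, so nothing later overlaps Rhythm Soundcheck either.
Strings Mixing starts before Chamber Block ends → Chamber Block and Strings Mixing overlap.
Strings Soundcheck starts after Chamber Block ends.
Strings Soundcheck starts after Strings Mixing ends.

Chamber Block & Strings Mixing, Full Run-through & Full Take, Full Run-through & Strings Take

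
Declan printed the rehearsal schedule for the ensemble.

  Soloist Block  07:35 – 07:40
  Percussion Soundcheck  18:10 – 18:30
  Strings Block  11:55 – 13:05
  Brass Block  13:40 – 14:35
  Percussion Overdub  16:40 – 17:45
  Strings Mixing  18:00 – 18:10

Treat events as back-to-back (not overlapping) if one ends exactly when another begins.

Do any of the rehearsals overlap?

Two intervals overlap when each starts before the other ends.
Sorted by start: Soloist Block, Strings Block, Brass Block, Percussion Overdub, Strings Mixing, Percussion Soundcheck.
Strings Block starts after Soloist Block ends, so nothing later overlaps Soloist Block either.
Brass Block starts after Strings Block ends, so nothing later overlaps Strings Block either.
Percussion Overdub starts after Brass Block ends, so nothing later overlaps Brass Block either.
Strings Mixing starts after Percussion Overdub ends, so nothing later overlaps Percussion Overdub either.
Percussion Soundcheck starts exactly when Strings Mixing ends (back-to-back, no overlap).
Every pair is clear; the schedule has no overlaps.

No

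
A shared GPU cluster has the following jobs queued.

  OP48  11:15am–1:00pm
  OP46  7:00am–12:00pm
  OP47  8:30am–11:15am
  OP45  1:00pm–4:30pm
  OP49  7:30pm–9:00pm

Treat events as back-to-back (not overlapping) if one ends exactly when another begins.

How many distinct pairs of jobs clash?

Sorted by start: OP46, OP47, OP48, OP45, OP49.
OP47 starts before OP46 ends → OP46 and OP47 overlap.
OP48 starts before OP46 ends → OP46 and OP48 overlap.
OP45 starts after OP46 ends, so OP46 has no further overlaps.
OP48 starts exactly when OP47 ends (back-to-back, no overlap), so OP47 has no further overlaps.
OP45 starts exactly when OP48 ends (back-to-back, no overlap), so OP48 has no further overlaps.
OP49 starts after OP45 ends.
Overlapping pairs: OP46 & OP47, OP46 & OP48 — 2 in total.

2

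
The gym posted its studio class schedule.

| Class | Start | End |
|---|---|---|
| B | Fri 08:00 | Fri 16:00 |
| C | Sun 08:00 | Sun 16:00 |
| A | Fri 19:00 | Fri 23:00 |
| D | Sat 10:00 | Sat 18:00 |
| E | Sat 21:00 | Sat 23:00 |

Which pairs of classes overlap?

Check each pair: they overlap iff neither finishes before the other starts.
Sorted by start: B, A, D, E, C.
A starts after B ends — done with B.
D starts after A ends — done with A.
E starts after D ends — done with D.
C starts after E ends.

none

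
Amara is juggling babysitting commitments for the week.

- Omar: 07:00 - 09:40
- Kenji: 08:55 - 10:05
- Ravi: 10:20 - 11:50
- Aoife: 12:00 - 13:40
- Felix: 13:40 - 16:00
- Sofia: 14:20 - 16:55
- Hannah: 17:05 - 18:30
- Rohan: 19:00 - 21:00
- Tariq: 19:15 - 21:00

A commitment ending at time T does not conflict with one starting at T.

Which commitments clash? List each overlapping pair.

Sorted by start: Omar, Kenji, Ravi, Aoife, Felix, Sofia, Hannah, Rohan, Tariq.
Kenji starts before Omar ends → Omar and Kenji overlap.
Ravi starts after Omar ends; Omar is clear from here.
Ravi starts after Kenji ends; Kenji is clear from here.
Aoife starts after Ravi ends; Ravi is clear from here.
Felix starts exactly when Aoife ends (back-to-back, no overlap); Aoife is clear from here.
Sofia starts before Felix ends → Felix and Sofia overlap.
Hannah starts after Felix ends; Felix is clear from here.
Hannah starts after Sofia ends; Sofia is clear from here.
Rohan starts after Hannah ends; Hannah is clear from here.
Tariq starts before Rohan ends → Rohan and Tariq overlap.

Felix & Sofia, Kenji & Omar, Rohan & Tariq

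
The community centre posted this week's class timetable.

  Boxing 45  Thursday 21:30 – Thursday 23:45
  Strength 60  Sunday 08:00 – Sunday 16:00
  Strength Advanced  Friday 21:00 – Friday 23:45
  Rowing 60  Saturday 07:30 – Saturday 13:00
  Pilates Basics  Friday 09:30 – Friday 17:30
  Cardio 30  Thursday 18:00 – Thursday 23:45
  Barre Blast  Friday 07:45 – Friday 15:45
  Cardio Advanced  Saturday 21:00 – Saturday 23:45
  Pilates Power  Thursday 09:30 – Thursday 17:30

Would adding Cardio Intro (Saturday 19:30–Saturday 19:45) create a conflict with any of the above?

No — it doesn't clash with anything

Pilates Power: ends Thursday 17:30 at or before Cardio Intro starts Saturday 19:30 → clear.
Cardio 30: ends Thursday 23:45 at or before Cardio Intro starts Saturday 19:30 → clear.
Boxing 45: ends Thursday 23:45 at or before Cardio Intro starts Saturday 19:30 → clear.
Barre Blast: ends Friday 15:45 at or before Cardio Intro starts Saturday 19:30 → clear.
Pilates Basics: ends Friday 17:30 at or before Cardio Intro starts Saturday 19:30 → clear.
Strength Advanced: ends Friday 23:45 at or before Cardio Intro starts Saturday 19:30 → clear.
Rowing 60: ends Saturday 13:00 at or before Cardio Intro starts Saturday 19:30 → clear.
Cardio Advanced: starts Saturday 21:00 at or after Cardio Intro ends Saturday 19:45 → clear.
Strength 60: starts Sunday 08:00 at or after Cardio Intro ends Saturday 19:45 → clear.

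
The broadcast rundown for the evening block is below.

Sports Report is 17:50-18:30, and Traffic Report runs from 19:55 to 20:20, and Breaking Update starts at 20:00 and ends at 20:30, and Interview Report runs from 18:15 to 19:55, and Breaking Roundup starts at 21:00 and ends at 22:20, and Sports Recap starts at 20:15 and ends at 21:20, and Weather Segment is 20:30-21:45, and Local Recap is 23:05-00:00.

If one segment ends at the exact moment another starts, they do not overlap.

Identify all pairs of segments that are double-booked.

Breaking Roundup & Sports Recap, Breaking Roundup & Weather Segment, Breaking Update & Sports Recap, Breaking Update & Traffic Report, Interview Report & Sports Report, Sports Recap & Traffic Report, Sports Recap & Weather Segment

Check each pair: they overlap iff neither finishes before the other starts.
Sorted by start: Sports Report, Interview Report, Traffic Report, Breaking Update, Sports Recap, Weather Segment, Breaking Roundup, Local Recap.
Interview Report starts before Sports Report ends → Sports Report and Interview Report overlap.
Traffic Report starts after Sports Report ends, so nothing later overlaps Sports Report either.
Traffic Report starts exactly when Interview Report ends (back-to-back, no overlap), so nothing later overlaps Interview Report either.
Breaking Update starts before Traffic Report ends → Traffic Report and Breaking Update overlap.
Sports Recap starts before Traffic Report ends → Traffic Report and Sports Recap overlap.
Weather Segment starts after Traffic Report ends, so nothing later overlaps Traffic Report either.
Sports Recap starts before Breaking Update ends → Breaking Update and Sports Recap overlap.
Weather Segment starts exactly when Breaking Update ends (back-to-back, no overlap), so nothing later overlaps Breaking Update either.
Weather Segment starts before Sports Recap ends → Sports Recap and Weather Segment overlap.
Breaking Roundup starts before Sports Recap ends → Sports Recap and Breaking Roundup overlap.
Local Recap starts after Sports Recap ends.
Breaking Roundup starts before Weather Segment ends → Weather Segment and Breaking Roundup overlap.
Local Recap starts after Weather Segment ends.
Local Recap starts after Breaking Roundup ends.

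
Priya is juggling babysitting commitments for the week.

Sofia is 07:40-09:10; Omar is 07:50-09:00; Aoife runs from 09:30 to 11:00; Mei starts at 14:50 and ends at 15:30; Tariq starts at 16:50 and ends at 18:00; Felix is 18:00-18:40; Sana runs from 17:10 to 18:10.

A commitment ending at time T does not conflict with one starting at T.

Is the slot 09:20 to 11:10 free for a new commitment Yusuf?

Sofia: ends 09:10 at or before Yusuf starts 09:20 → clear.
Omar: ends 09:00 at or before Yusuf starts 09:20 → clear.
Aoife: starts 09:30 before Yusuf ends 11:10, and ends 11:00 after Yusuf starts 09:20 → overlap.
Mei: starts 14:50 at or after Yusuf ends 11:10 → clear.
Tariq: starts 16:50 at or after Yusuf ends 11:10 → clear.
Sana: starts 17:10 at or after Yusuf ends 11:10 → clear.
Felix: starts 18:00 at or after Yusuf ends 11:10 → clear.
Yusuf overlaps Aoife.

No — it overlaps Aoife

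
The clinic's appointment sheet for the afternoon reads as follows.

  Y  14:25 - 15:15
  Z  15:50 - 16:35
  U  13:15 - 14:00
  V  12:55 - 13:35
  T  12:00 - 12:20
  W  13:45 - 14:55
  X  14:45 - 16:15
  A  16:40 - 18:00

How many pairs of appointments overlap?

Sorted by start: T, V, U, W, Y, X, Z, A.
V starts after T ends, so T has no further overlaps.
U starts before V ends → V and U overlap.
W starts after V ends, so V has no further overlaps.
W starts before U ends → U and W overlap.
Y starts after U ends, so U has no further overlaps.
Y starts before W ends → W and Y overlap.
X starts before W ends → W and X overlap.
Z starts after W ends, so W has no further overlaps.
X starts before Y ends → Y and X overlap.
Z starts after Y ends, so Y has no further overlaps.
Z starts before X ends → X and Z overlap.
A starts after X ends.
A starts after Z ends.
Overlapping pairs: U & V, U & W, W & X, W & Y, X & Y, X & Z — 6 in total.

6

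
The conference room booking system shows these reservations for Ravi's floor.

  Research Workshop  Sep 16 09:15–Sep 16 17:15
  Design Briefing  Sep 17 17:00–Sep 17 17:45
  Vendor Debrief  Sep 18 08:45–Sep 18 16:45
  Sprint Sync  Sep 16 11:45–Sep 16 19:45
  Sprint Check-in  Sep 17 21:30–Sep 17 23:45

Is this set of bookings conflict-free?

Two intervals overlap when each starts before the other ends.
Sorted by start: Research Workshop, Sprint Sync, Design Briefing, Sprint Check-in, Vendor Debrief.
Sprint Sync starts before Research Workshop ends → Research Workshop and Sprint Sync overlap.
That's a conflict, so the schedule is not conflict-free.

No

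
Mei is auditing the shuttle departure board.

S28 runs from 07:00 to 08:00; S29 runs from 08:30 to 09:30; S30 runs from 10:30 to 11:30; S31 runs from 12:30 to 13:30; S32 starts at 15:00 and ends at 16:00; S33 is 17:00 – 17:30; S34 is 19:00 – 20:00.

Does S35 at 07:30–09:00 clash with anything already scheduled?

Yes — it overlaps S28, S29

S28: starts 07:00 before S35 ends 09:00, and ends 08:00 after S35 starts 07:30 → overlap.
S29: starts 08:30 before S35 ends 09:00, and ends 09:30 after S35 starts 07:30 → overlap.
S30: starts 10:30 at or after S35 ends 09:00 → clear.
S31: starts 12:30 at or after S35 ends 09:00 → clear.
S32: starts 15:00 at or after S35 ends 09:00 → clear.
S33: starts 17:00 at or after S35 ends 09:00 → clear.
S34: starts 19:00 at or after S35 ends 09:00 → clear.
S35 overlaps S28, S29.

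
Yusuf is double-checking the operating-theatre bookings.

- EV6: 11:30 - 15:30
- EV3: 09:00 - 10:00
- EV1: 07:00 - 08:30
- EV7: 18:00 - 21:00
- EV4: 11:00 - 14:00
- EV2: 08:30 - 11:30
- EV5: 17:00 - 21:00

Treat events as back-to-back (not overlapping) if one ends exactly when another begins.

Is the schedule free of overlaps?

Sorted by start: EV1, EV2, EV3, EV4, EV6, EV5, EV7.
EV2 starts exactly when EV1 ends (back-to-back, no overlap), so nothing later overlaps EV1 either.
EV3 starts before EV2 ends → EV2 and EV3 overlap.
That's a conflict, so the schedule is not conflict-free.

No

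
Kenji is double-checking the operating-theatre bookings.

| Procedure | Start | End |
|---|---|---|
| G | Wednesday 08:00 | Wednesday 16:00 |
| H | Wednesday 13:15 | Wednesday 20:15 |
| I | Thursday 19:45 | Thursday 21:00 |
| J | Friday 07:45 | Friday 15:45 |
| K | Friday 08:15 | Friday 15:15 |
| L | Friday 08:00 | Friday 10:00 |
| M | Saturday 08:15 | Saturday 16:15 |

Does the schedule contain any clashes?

Sorted by start: G, H, I, J, L, K, M.
H starts before G ends → G and H overlap.
That's a conflict, so the schedule is not conflict-free.

Yes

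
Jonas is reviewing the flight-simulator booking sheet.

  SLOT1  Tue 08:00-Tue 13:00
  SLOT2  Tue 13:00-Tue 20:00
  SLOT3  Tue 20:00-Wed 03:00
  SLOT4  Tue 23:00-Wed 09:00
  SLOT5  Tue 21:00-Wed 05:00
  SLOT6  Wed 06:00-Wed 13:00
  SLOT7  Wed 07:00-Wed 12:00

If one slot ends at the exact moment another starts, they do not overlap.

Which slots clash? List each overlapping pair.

SLOT3 & SLOT4, SLOT3 & SLOT5, SLOT4 & SLOT5, SLOT4 & SLOT6, SLOT4 & SLOT7, SLOT6 & SLOT7

Check each pair: they overlap iff neither finishes before the other starts.
Sorted by start: SLOT1, SLOT2, SLOT3, SLOT5, SLOT4, SLOT6, SLOT7.
SLOT2 starts exactly when SLOT1 ends (back-to-back, no overlap) — done with SLOT1.
SLOT3 starts exactly when SLOT2 ends (back-to-back, no overlap) — done with SLOT2.
SLOT5 starts before SLOT3 ends → SLOT3 and SLOT5 overlap.
SLOT4 starts before SLOT3 ends → SLOT3 and SLOT4 overlap.
SLOT6 starts after SLOT3 ends — done with SLOT3.
SLOT4 starts before SLOT5 ends → SLOT5 and SLOT4 overlap.
SLOT6 starts after SLOT5 ends — done with SLOT5.
SLOT6 starts before SLOT4 ends → SLOT4 and SLOT6 overlap.
SLOT7 starts before SLOT4 ends → SLOT4 and SLOT7 overlap.
SLOT7 starts before SLOT6 ends → SLOT6 and SLOT7 overlap.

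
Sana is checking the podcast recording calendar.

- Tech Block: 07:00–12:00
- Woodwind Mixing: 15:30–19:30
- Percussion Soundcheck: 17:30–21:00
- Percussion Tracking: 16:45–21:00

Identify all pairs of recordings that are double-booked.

Two intervals overlap when each starts before the other ends.
Sorted by start: Tech Block, Woodwind Mixing, Percussion Tracking, Percussion Soundcheck.
Woodwind Mixing starts after Tech Block ends — done with Tech Block.
Percussion Tracking starts before Woodwind Mixing ends → Woodwind Mixing and Percussion Tracking overlap.
Percussion Soundcheck starts before Woodwind Mixing ends → Woodwind Mixing and Percussion Soundcheck overlap.
Percussion Soundcheck starts before Percussion Tracking ends → Percussion Tracking and Percussion Soundcheck overlap.

Percussion Soundcheck & Percussion Tracking, Percussion Soundcheck & Woodwind Mixing, Percussion Tracking & Woodwind Mixing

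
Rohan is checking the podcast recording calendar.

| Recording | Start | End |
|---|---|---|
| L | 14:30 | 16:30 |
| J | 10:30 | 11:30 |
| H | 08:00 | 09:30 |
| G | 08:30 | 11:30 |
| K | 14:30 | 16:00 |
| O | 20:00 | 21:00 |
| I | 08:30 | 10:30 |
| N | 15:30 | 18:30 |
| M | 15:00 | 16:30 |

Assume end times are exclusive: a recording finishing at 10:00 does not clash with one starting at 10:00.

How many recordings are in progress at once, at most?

Sweep the timeline, counting +1 at each start and −1 at each end (ends before starts at a tie):
08:00 start H → 1
08:30 start G → 2
08:30 start I → 3
09:30 end H → 2
10:30 end I → 1
10:30 start J → 2
11:30 end G → 1
11:30 end J → 0
14:30 start K → 1
14:30 start L → 2
15:00 start M → 3
15:30 start N → 4
16:00 end K → 3
16:30 end L → 2
16:30 end M → 1
18:30 end N → 0
20:00 start O → 1
21:00 end O → 0
Peak is 4, at 15:30 (K, L, M, N).

4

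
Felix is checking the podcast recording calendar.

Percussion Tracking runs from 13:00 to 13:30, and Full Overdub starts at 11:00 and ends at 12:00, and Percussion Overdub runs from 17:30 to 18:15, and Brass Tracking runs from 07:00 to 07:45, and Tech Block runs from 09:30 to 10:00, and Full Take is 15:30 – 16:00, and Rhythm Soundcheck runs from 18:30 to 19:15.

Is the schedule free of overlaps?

Sorted by start: Brass Tracking, Tech Block, Full Overdub, Percussion Tracking, Full Take, Percussion Overdub, Rhythm Soundcheck.
Tech Block starts after Brass Tracking ends, so Brass Tracking has no further overlaps.
Full Overdub starts after Tech Block ends, so Tech Block has no further overlaps.
Percussion Tracking starts after Full Overdub ends, so Full Overdub has no further overlaps.
Full Take starts after Percussion Tracking ends, so Percussion Tracking has no further overlaps.
Percussion Overdub starts after Full Take ends, so Full Take has no further overlaps.
Rhythm Soundcheck starts after Percussion Overdub ends.
Every pair is clear; the schedule has no overlaps.

Yes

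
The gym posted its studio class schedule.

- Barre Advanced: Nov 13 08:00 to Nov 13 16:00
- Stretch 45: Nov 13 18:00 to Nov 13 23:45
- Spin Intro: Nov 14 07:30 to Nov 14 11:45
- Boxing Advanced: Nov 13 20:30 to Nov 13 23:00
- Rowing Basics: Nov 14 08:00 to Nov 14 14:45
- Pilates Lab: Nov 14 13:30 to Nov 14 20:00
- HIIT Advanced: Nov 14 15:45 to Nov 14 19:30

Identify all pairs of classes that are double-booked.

Two intervals overlap when each starts before the other ends.
Sorted by start: Barre Advanced, Stretch 45, Boxing Advanced, Spin Intro, Rowing Basics, Pilates Lab, HIIT Advanced.
Stretch 45 starts after Barre Advanced ends, so Barre Advanced has no further overlaps.
Boxing Advanced starts before Stretch 45 ends → Stretch 45 and Boxing Advanced overlap.
Spin Intro starts after Stretch 45 ends, so Stretch 45 has no further overlaps.
Spin Intro starts after Boxing Advanced ends, so Boxing Advanced has no further overlaps.
Rowing Basics starts before Spin Intro ends → Spin Intro and Rowing Basics overlap.
Pilates Lab starts after Spin Intro ends, so Spin Intro has no further overlaps.
Pilates Lab starts before Rowing Basics ends → Rowing Basics and Pilates Lab overlap.
HIIT Advanced starts after Rowing Basics ends.
HIIT Advanced starts before Pilates Lab ends → Pilates Lab and HIIT Advanced overlap.

Boxing Advanced & Stretch 45, HIIT Advanced & Pilates Lab, Pilates Lab & Rowing Basics, Rowing Basics & Spin Intro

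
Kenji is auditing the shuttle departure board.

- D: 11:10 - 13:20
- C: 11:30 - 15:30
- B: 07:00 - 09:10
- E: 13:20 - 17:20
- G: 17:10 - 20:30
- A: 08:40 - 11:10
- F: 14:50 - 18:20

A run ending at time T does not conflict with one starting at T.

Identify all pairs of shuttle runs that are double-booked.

Check each pair: they overlap iff neither finishes before the other starts.
Sorted by start: B, A, D, C, E, F, G.
A starts before B ends → B and A overlap.
D starts after B ends — done with B.
D starts exactly when A ends (back-to-back, no overlap) — done with A.
C starts before D ends → D and C overlap.
E starts exactly when D ends (back-to-back, no overlap) — done with D.
E starts before C ends → C and E overlap.
F starts before C ends → C and F overlap.
G starts after C ends.
F starts before E ends → E and F overlap.
G starts before E ends → E and G overlap.
G starts before F ends → F and G overlap.

A & B, C & D, C & E, C & F, E & F, E & G, F & G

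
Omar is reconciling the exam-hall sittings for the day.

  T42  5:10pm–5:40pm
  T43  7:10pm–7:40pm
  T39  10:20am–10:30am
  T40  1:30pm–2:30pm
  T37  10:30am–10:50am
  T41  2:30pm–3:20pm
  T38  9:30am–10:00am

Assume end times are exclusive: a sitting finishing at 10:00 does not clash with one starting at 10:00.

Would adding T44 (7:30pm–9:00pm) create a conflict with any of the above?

T38: ends 10:00am at or before T44 starts 7:30pm → clear.
T39: ends 10:30am at or before T44 starts 7:30pm → clear.
T37: ends 10:50am at or before T44 starts 7:30pm → clear.
T40: ends 2:30pm at or before T44 starts 7:30pm → clear.
T41: ends 3:20pm at or before T44 starts 7:30pm → clear.
T42: ends 5:40pm at or before T44 starts 7:30pm → clear.
T43: starts 7:10pm before T44 ends 9:00pm, and ends 7:40pm after T44 starts 7:30pm → overlap.
T44 overlaps T43.

Yes — it overlaps T43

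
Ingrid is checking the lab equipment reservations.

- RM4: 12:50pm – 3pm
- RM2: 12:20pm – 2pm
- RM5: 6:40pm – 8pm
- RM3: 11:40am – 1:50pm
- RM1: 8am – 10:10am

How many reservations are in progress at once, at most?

3

Walk through starts and ends in time order (an end at T is processed before a start at T):
8am start RM1 → 1
10:10am end RM1 → 0
11:40am start RM3 → 1
12:20pm start RM2 → 2
12:50pm start RM4 → 3
1:50pm end RM3 → 2
2pm end RM2 → 1
3pm end RM4 → 0
6:40pm start RM5 → 1
8pm end RM5 → 0
Peak is 3, at 12:50pm (RM2, RM3, RM4).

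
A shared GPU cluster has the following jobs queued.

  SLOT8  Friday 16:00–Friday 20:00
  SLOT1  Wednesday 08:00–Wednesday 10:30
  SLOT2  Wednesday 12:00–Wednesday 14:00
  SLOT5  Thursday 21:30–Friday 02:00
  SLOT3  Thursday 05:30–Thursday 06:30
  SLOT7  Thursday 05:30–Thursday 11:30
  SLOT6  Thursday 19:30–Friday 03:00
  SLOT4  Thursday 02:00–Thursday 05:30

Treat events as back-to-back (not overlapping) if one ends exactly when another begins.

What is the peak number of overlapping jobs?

2

Sort all start/end points and keep a running count:
Wednesday 08:00 start SLOT1 → 1
Wednesday 10:30 end SLOT1 → 0
Wednesday 12:00 start SLOT2 → 1
Wednesday 14:00 end SLOT2 → 0
Thursday 02:00 start SLOT4 → 1
Thursday 05:30 end SLOT4 → 0
Thursday 05:30 start SLOT3 → 1
Thursday 05:30 start SLOT7 → 2
Thursday 06:30 end SLOT3 → 1
Thursday 11:30 end SLOT7 → 0
Thursday 19:30 start SLOT6 → 1
Thursday 21:30 start SLOT5 → 2
Friday 02:00 end SLOT5 → 1
Friday 03:00 end SLOT6 → 0
Friday 16:00 start SLOT8 → 1
Friday 20:00 end SLOT8 → 0
Peak is 2, at Thursday 05:30 (SLOT3, SLOT7).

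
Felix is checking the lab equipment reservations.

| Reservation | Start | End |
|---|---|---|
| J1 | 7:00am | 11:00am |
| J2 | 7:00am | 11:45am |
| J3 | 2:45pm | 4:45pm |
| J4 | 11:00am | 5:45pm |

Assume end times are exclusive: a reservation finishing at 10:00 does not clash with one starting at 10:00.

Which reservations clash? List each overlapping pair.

Sorted by start: J1, J2, J4, J3.
J2 starts before J1 ends → J1 and J2 overlap.
J4 starts exactly when J1 ends (back-to-back, no overlap), so nothing later overlaps J1 either.
J4 starts before J2 ends → J2 and J4 overlap.
J3 starts after J2 ends.
J3 starts before J4 ends → J4 and J3 overlap.

J1 & J2, J2 & J4, J3 & J4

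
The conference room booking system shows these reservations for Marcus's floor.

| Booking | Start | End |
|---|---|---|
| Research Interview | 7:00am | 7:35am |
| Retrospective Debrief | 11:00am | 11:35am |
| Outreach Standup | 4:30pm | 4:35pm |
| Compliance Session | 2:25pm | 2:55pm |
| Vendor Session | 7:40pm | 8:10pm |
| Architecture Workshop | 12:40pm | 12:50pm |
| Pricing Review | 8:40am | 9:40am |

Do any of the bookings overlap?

Check each pair: they overlap iff neither finishes before the other starts.
Sorted by start: Research Interview, Pricing Review, Retrospective Debrief, Architecture Workshop, Compliance Session, Outreach Standup, Vendor Session.
Pricing Review starts after Research Interview ends, so nothing later overlaps Research Interview either.
Retrospective Debrief starts after Pricing Review ends, so nothing later overlaps Pricing Review either.
Architecture Workshop starts after Retrospective Debrief ends, so nothing later overlaps Retrospective Debrief either.
Compliance Session starts after Architecture Workshop ends, so nothing later overlaps Architecture Workshop either.
Outreach Standup starts after Compliance Session ends, so nothing later overlaps Compliance Session either.
Vendor Session starts after Outreach Standup ends.
Every pair is clear; the schedule has no overlaps.

No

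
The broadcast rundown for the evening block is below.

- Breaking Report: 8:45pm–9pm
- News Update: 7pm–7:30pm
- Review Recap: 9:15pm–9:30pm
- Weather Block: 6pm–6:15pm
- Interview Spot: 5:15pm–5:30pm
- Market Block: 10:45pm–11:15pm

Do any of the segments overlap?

No

Sorted by start: Interview Spot, Weather Block, News Update, Breaking Report, Review Recap, Market Block.
Weather Block starts after Interview Spot ends — done with Interview Spot.
News Update starts after Weather Block ends — done with Weather Block.
Breaking Report starts after News Update ends — done with News Update.
Review Recap starts after Breaking Report ends — done with Breaking Report.
Market Block starts after Review Recap ends.
Every pair is clear; the schedule has no overlaps.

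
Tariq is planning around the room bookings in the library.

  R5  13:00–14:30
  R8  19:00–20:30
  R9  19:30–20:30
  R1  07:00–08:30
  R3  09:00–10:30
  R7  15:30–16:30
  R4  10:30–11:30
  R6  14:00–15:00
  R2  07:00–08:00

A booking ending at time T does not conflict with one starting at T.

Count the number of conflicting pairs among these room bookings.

3

Check each pair: they overlap iff neither finishes before the other starts.
Sorted by start: R1, R2, R3, R4, R5, R6, R7, R8, R9.
R2 starts before R1 ends → R1 and R2 overlap.
R3 starts after R1 ends; R1 is clear from here.
R3 starts after R2 ends; R2 is clear from here.
R4 starts exactly when R3 ends (back-to-back, no overlap); R3 is clear from here.
R5 starts after R4 ends; R4 is clear from here.
R6 starts before R5 ends → R5 and R6 overlap.
R7 starts after R5 ends; R5 is clear from here.
R7 starts after R6 ends; R6 is clear from here.
R8 starts after R7 ends; R7 is clear from here.
R9 starts before R8 ends → R8 and R9 overlap.
Overlapping pairs: R1 & R2, R5 & R6, R8 & R9 — 3 in total.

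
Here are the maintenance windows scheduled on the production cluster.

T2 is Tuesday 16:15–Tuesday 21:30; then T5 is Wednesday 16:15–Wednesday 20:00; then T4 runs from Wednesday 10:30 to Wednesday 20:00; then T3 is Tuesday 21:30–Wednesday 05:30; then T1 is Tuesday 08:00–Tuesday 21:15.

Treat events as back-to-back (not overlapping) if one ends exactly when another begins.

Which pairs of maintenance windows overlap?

T1 & T2, T4 & T5

Sorted by start: T1, T2, T3, T4, T5.
T2 starts before T1 ends → T1 and T2 overlap.
T3 starts after T1 ends; T1 is clear from here.
T3 starts exactly when T2 ends (back-to-back, no overlap); T2 is clear from here.
T4 starts after T3 ends; T3 is clear from here.
T5 starts before T4 ends → T4 and T5 overlap.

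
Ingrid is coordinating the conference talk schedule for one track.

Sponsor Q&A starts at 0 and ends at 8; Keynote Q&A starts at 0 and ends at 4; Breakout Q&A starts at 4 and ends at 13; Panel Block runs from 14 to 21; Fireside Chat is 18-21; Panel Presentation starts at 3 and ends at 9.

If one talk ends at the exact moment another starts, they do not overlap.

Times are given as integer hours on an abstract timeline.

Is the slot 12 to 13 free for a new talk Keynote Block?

No — it overlaps Breakout Q&A

Sponsor Q&A: ends 8 at or before Keynote Block starts 12 → clear.
Keynote Q&A: ends 4 at or before Keynote Block starts 12 → clear.
Panel Presentation: ends 9 at or before Keynote Block starts 12 → clear.
Breakout Q&A: starts 4 before Keynote Block ends 13, and ends 13 after Keynote Block starts 12 → overlap.
Panel Block: starts 14 at or after Keynote Block ends 13 → clear.
Fireside Chat: starts 18 at or after Keynote Block ends 13 → clear.
Keynote Block overlaps Breakout Q&A.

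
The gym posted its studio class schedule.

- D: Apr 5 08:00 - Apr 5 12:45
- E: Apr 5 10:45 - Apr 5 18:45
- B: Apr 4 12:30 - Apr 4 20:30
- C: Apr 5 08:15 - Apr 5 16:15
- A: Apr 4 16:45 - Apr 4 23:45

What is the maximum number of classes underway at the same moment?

Walk through starts and ends in time order (an end at T is processed before a start at T):
Apr 4 12:30 start B → 1
Apr 4 16:45 start A → 2
Apr 4 20:30 end B → 1
Apr 4 23:45 end A → 0
Apr 5 08:00 start D → 1
Apr 5 08:15 start C → 2
Apr 5 10:45 start E → 3
Apr 5 12:45 end D → 2
Apr 5 16:15 end C → 1
Apr 5 18:45 end E → 0
Peak is 3, at Apr 5 10:45 (C, D, E).

3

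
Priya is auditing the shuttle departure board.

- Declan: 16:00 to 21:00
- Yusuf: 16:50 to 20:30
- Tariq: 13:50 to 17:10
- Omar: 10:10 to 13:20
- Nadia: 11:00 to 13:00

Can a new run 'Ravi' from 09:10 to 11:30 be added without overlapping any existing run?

Omar: starts 10:10 before Ravi ends 11:30, and ends 13:20 after Ravi starts 09:10 → overlap.
Nadia: starts 11:00 before Ravi ends 11:30, and ends 13:00 after Ravi starts 09:10 → overlap.
Tariq: starts 13:50 at or after Ravi ends 11:30 → clear.
Declan: starts 16:00 at or after Ravi ends 11:30 → clear.
Yusuf: starts 16:50 at or after Ravi ends 11:30 → clear.
Ravi overlaps Omar, Nadia.

No — it overlaps Nadia, Omar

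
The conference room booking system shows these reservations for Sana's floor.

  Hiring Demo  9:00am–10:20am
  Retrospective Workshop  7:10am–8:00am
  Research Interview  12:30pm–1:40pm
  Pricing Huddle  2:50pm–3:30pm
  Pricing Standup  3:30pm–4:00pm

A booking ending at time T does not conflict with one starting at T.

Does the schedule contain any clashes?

Sorted by start: Retrospective Workshop, Hiring Demo, Research Interview, Pricing Huddle, Pricing Standup.
Hiring Demo starts after Retrospective Workshop ends; Retrospective Workshop is clear from here.
Research Interview starts after Hiring Demo ends; Hiring Demo is clear from here.
Pricing Huddle starts after Research Interview ends; Research Interview is clear from here.
Pricing Standup starts exactly when Pricing Huddle ends (back-to-back, no overlap).
Every pair is clear; the schedule has no overlaps.

No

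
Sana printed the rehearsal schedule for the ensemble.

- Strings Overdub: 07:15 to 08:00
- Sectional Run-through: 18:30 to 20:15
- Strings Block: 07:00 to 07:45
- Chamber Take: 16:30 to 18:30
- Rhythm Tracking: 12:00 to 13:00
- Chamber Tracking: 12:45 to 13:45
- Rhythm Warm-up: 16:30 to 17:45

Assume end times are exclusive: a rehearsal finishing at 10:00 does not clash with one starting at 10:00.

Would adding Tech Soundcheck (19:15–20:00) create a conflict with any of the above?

Strings Block: ends 07:45 at or before Tech Soundcheck starts 19:15 → clear.
Strings Overdub: ends 08:00 at or before Tech Soundcheck starts 19:15 → clear.
Rhythm Tracking: ends 13:00 at or before Tech Soundcheck starts 19:15 → clear.
Chamber Tracking: ends 13:45 at or before Tech Soundcheck starts 19:15 → clear.
Rhythm Warm-up: ends 17:45 at or before Tech Soundcheck starts 19:15 → clear.
Chamber Take: ends 18:30 at or before Tech Soundcheck starts 19:15 → clear.
Sectional Run-through: starts 18:30 before Tech Soundcheck ends 20:00, and ends 20:15 after Tech Soundcheck starts 19:15 → overlap.
Tech Soundcheck overlaps Sectional Run-through.

Yes — it overlaps Sectional Run-through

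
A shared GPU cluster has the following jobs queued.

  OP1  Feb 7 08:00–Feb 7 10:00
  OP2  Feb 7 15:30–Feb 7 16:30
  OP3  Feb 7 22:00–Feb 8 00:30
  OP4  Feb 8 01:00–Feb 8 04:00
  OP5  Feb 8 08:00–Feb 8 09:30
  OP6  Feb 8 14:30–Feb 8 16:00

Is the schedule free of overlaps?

Sorted by start: OP1, OP2, OP3, OP4, OP5, OP6.
OP2 starts after OP1 ends, so nothing later overlaps OP1 either.
OP3 starts after OP2 ends, so nothing later overlaps OP2 either.
OP4 starts after OP3 ends, so nothing later overlaps OP3 either.
OP5 starts after OP4 ends, so nothing later overlaps OP4 either.
OP6 starts after OP5 ends.
Every pair is clear; the schedule has no overlaps.

Yes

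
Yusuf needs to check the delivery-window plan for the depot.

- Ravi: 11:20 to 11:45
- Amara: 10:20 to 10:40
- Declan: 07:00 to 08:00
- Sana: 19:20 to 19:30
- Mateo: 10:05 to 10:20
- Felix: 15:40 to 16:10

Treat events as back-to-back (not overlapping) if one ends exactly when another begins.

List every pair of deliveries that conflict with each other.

no conflicts

Two intervals overlap when each starts before the other ends.
Sorted by start: Declan, Mateo, Amara, Ravi, Felix, Sana.
Mateo starts after Declan ends, so nothing later overlaps Declan either.
Amara starts exactly when Mateo ends (back-to-back, no overlap), so nothing later overlaps Mateo either.
Ravi starts after Amara ends, so nothing later overlaps Amara either.
Felix starts after Ravi ends, so nothing later overlaps Ravi either.
Sana starts after Felix ends.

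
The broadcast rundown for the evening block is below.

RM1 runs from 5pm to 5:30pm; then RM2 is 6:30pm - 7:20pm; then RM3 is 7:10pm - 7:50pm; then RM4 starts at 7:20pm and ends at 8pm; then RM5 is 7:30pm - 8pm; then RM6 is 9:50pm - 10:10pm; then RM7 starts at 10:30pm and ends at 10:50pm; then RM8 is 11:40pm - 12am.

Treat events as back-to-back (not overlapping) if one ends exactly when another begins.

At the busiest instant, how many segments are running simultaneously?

3

Walk through starts and ends in time order (an end at T is processed before a start at T):
5pm start RM1 → 1
5:30pm end RM1 → 0
6:30pm start RM2 → 1
7:10pm start RM3 → 2
7:20pm end RM2 → 1
7:20pm start RM4 → 2
7:30pm start RM5 → 3
7:50pm end RM3 → 2
8pm end RM4 → 1
8pm end RM5 → 0
9:50pm start RM6 → 1
10:10pm end RM6 → 0
10:30pm start RM7 → 1
10:50pm end RM7 → 0
11:40pm start RM8 → 1
12am end RM8 → 0
Peak is 3, at 7:30pm (RM3, RM4, RM5).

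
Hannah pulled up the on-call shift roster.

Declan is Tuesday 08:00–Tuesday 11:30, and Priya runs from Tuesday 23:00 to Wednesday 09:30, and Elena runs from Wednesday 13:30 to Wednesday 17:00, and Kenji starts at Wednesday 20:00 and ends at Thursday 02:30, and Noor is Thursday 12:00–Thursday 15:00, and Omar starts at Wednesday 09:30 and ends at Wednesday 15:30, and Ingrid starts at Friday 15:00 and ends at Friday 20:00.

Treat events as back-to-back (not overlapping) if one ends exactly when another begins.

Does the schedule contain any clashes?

Yes

Sorted by start: Declan, Priya, Omar, Elena, Kenji, Noor, Ingrid.
Priya starts after Declan ends — done with Declan.
Omar starts exactly when Priya ends (back-to-back, no overlap) — done with Priya.
Elena starts before Omar ends → Omar and Elena overlap.
That's a conflict, so the schedule is not conflict-free.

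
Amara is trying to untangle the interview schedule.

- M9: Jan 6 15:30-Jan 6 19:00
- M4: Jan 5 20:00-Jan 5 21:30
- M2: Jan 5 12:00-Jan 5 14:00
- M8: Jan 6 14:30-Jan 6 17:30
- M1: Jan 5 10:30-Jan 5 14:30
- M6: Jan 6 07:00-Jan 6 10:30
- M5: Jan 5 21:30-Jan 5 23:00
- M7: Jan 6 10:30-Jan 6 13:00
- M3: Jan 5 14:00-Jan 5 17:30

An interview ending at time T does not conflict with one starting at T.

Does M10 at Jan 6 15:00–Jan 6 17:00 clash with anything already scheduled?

Yes — it overlaps M8, M9

M1: ends Jan 5 14:30 at or before M10 starts Jan 6 15:00 → clear.
M2: ends Jan 5 14:00 at or before M10 starts Jan 6 15:00 → clear.
M3: ends Jan 5 17:30 at or before M10 starts Jan 6 15:00 → clear.
M4: ends Jan 5 21:30 at or before M10 starts Jan 6 15:00 → clear.
M5: ends Jan 5 23:00 at or before M10 starts Jan 6 15:00 → clear.
M6: ends Jan 6 10:30 at or before M10 starts Jan 6 15:00 → clear.
M7: ends Jan 6 13:00 at or before M10 starts Jan 6 15:00 → clear.
M8: starts Jan 6 14:30 before M10 ends Jan 6 17:00, and ends Jan 6 17:30 after M10 starts Jan 6 15:00 → overlap.
M9: starts Jan 6 15:30 before M10 ends Jan 6 17:00, and ends Jan 6 19:00 after M10 starts Jan 6 15:00 → overlap.
M10 overlaps M8, M9.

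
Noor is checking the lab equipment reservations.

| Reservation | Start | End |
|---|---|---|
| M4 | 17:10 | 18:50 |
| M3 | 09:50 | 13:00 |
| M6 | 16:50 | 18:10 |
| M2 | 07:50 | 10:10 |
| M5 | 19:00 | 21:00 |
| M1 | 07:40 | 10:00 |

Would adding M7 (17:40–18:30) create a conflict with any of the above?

Yes — it overlaps M4, M6

M1: ends 10:00 at or before M7 starts 17:40 → clear.
M2: ends 10:10 at or before M7 starts 17:40 → clear.
M3: ends 13:00 at or before M7 starts 17:40 → clear.
M6: starts 16:50 before M7 ends 18:30, and ends 18:10 after M7 starts 17:40 → overlap.
M4: starts 17:10 before M7 ends 18:30, and ends 18:50 after M7 starts 17:40 → overlap.
M5: starts 19:00 at or after M7 ends 18:30 → clear.
M7 overlaps M4, M6.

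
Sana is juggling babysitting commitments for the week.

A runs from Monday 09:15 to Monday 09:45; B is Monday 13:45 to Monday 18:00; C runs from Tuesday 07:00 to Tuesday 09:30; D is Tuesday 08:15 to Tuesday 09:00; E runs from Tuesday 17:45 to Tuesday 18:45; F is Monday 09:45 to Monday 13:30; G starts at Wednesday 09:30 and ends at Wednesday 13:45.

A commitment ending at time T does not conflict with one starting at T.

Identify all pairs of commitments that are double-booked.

Check each pair: they overlap iff neither finishes before the other starts.
Sorted by start: A, F, B, C, D, E, G.
F starts exactly when A ends (back-to-back, no overlap), so A has no further overlaps.
B starts after F ends, so F has no further overlaps.
C starts after B ends, so B has no further overlaps.
D starts before C ends → C and D overlap.
E starts after C ends, so C has no further overlaps.
E starts after D ends, so D has no further overlaps.
G starts after E ends.

C & D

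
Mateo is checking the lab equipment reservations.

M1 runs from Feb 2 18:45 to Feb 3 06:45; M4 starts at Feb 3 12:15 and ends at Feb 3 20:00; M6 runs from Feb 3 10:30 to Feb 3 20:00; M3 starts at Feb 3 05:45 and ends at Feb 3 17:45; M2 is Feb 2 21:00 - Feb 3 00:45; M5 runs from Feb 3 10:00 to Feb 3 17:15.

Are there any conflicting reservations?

Yes

Two intervals overlap when each starts before the other ends.
Sorted by start: M1, M2, M3, M5, M6, M4.
M2 starts before M1 ends → M1 and M2 overlap.
That's a conflict, so the schedule is not conflict-free.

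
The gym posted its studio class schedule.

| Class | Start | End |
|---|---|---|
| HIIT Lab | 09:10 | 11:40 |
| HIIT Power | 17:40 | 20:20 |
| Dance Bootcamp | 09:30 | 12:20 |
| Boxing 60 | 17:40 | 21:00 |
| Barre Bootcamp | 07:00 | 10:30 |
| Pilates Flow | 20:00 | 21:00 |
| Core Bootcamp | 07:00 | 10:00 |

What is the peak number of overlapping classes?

4

Sweep the timeline, counting +1 at each start and −1 at each end (ends before starts at a tie):
07:00 start Barre Bootcamp → 1
07:00 start Core Bootcamp → 2
09:10 start HIIT Lab → 3
09:30 start Dance Bootcamp → 4
10:00 end Core Bootcamp → 3
10:30 end Barre Bootcamp → 2
11:40 end HIIT Lab → 1
12:20 end Dance Bootcamp → 0
17:40 start Boxing 60 → 1
17:40 start HIIT Power → 2
20:00 start Pilates Flow → 3
20:20 end HIIT Power → 2
21:00 end Boxing 60 → 1
21:00 end Pilates Flow → 0
Peak is 4, at 09:30 (Barre Bootcamp, Core Bootcamp, Dance Bootcamp, HIIT Lab).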